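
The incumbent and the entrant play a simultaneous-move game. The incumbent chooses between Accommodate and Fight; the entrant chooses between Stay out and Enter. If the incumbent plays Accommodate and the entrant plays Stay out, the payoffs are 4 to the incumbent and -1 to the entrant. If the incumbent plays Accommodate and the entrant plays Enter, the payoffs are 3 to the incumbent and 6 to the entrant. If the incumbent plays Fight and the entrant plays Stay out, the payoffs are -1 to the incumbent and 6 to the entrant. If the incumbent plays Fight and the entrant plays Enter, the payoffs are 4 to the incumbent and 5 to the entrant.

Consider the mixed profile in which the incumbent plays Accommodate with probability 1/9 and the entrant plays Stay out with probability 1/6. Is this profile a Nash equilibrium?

No

Given the incumbent's mix p = 1/9, the entrant's payoff from Stay out is 47/9 but from Enter is 46/9. The entrant strictly prefers Stay out, so the entrant would not mix.
So the proposed profile is not a Nash equilibrium.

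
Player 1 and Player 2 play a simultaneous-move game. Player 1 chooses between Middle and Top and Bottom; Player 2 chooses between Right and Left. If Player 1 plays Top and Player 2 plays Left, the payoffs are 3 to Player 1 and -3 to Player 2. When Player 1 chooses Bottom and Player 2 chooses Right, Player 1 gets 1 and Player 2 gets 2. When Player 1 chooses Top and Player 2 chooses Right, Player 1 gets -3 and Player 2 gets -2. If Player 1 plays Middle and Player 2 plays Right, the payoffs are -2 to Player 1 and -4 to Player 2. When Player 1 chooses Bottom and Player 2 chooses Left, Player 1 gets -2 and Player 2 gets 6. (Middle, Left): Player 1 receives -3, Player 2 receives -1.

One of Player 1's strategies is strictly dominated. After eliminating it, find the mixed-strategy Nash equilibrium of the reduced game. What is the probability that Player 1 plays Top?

Player 1's strategy Middle is strictly dominated by Bottom: 1 > -2 and -2 > -3. Eliminate Middle.
Player 2's indifference between Right and Left determines Player 1's mixing probability p:
  Player 2's payoff from Right: p·(-2) + (1−p)·2 = -4p + 2
  Player 2's payoff from Left: p·(-3) + (1−p)·6 = -9p + 6
  -4p + 2 = -9p + 6  ⇒  5p = 4  ⇒  p = 4/5.

p = 4/5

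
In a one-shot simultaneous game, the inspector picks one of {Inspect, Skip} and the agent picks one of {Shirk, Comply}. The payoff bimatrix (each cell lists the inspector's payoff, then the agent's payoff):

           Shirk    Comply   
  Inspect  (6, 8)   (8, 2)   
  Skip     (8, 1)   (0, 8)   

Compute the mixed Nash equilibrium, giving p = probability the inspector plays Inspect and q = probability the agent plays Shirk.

In a mixed equilibrium the agent is indifferent between Shirk and Comply; this condition fixes p.
  the agent's expected payoff from Shirk: p·8 + (1−p)·1 = 7p + 1
  the agent's expected payoff from Comply: p·2 + (1−p)·8 = -6p + 8
  7p + 1 = -6p + 8  ⇒  13p = 7  ⇒  p = 7/13.
Set the inspector's expected payoff from Inspect equal to that from Skip:
  the inspector's payoff from Inspect: q·6 + (1−q)·8 = -2q + 8
  the inspector's payoff from Skip: q·8 + (1−q)·0 = 8q
  -2q + 8 = 8q  ⇒  -10q = -8  ⇒  q = 4/5.

p = 7/13, q = 4/5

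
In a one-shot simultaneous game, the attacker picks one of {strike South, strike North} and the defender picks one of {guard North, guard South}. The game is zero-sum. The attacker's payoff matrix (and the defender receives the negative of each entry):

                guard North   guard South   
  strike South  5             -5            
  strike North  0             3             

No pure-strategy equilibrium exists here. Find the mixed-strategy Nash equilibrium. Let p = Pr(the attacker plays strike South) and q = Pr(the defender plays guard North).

p = 3/13, q = 8/13

The defender's indifference between guard North and guard South determines the attacker's mixing probability p:
  the defender's payoff to guard North: p·(-5) + (1−p)·0 = -5p
  the defender's payoff to guard South: p·5 + (1−p)·(-3) = 8p - 3
  -5p = 8p - 3  ⇒  -13p = -3  ⇒  p = 3/13.
Set the attacker's expected payoff from strike South equal to that from strike North:
  the attacker's payoff from strike South: q·5 + (1−q)·(-5) = 10q - 5
  the attacker's payoff from strike North: q·0 + (1−q)·3 = -3q + 3
  10q - 5 = -3q + 3  ⇒  13q = 8  ⇒  q = 8/13.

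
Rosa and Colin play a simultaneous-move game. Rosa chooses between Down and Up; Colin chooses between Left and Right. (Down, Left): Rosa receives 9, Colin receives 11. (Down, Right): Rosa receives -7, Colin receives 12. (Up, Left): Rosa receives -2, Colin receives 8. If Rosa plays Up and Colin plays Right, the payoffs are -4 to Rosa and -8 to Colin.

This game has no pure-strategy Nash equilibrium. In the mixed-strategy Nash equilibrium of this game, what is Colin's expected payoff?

184/17

For Colin to be willing to mix, Colin must be indifferent between Left and Right, which pins down Rosa's mix.
  Colin's expected payoff from Left: p·11 + (1−p)·8 = 3p + 8
  Colin's expected payoff from Right: p·12 + (1−p)·(-8) = 20p - 8
  3p + 8 = 20p - 8  ⇒  -17p = -16  ⇒  p = 16/17.
At equilibrium Colin is indifferent across columns, so Colin's payoff equals the payoff from Left: (16/17)·11 + (1/17)·8 = 184/17.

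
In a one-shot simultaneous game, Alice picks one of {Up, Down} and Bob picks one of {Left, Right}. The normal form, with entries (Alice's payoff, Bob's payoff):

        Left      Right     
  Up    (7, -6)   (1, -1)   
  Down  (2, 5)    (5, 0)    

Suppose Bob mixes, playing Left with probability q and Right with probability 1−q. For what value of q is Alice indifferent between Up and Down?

q = 4/9

For Alice to be willing to mix, Alice must be indifferent between Up and Down, which pins down Bob's mix.
  Alice's payoff to Up: q·7 + (1−q)·1 = 6q + 1
  Alice's payoff to Down: q·2 + (1−q)·5 = -3q + 5
  6q + 1 = -3q + 5  ⇒  9q = 4  ⇒  q = 4/9.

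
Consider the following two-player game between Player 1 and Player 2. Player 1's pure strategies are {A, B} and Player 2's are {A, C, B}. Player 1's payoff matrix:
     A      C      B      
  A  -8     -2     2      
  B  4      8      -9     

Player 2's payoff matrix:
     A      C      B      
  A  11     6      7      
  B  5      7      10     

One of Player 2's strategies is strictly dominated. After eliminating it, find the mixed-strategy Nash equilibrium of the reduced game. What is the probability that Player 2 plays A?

Player 2's strategy C is strictly dominated by B: 7 > 6 and 10 > 7. Eliminate C.
In a mixed equilibrium Player 1 is indifferent between A and B; this condition fixes q.
  Player 1's payoff from A: q·(-8) + (1−q)·2 = -10q + 2
  Player 1's payoff from B: q·4 + (1−q)·(-9) = 13q - 9
  -10q + 2 = 13q - 9  ⇒  -23q = -11  ⇒  q = 11/23.

q = 11/23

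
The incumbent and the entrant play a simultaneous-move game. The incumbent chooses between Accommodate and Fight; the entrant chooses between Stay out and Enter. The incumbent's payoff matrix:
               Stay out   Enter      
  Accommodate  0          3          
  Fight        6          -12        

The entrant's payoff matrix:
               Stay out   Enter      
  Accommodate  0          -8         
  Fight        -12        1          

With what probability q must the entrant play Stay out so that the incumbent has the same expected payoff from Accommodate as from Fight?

q = 5/7

For the incumbent to be willing to mix, the incumbent must be indifferent between Accommodate and Fight, which pins down the entrant's mix.
  the incumbent's payoff from Accommodate: q·0 + (1−q)·3 = -3q + 3
  the incumbent's payoff from Fight: q·6 + (1−q)·(-12) = 18q - 12
  -3q + 3 = 18q - 12  ⇒  -21q = -15  ⇒  q = 5/7.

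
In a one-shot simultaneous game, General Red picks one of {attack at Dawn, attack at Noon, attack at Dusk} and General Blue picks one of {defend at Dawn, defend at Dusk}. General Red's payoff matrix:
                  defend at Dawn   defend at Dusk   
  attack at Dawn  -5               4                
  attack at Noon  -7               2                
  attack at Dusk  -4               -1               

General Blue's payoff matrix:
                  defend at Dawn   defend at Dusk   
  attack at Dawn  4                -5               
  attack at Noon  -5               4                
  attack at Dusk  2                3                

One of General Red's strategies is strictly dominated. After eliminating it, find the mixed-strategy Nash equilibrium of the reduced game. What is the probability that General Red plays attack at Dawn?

General Red's strategy attack at Noon is strictly dominated by attack at Dawn: -5 > -7 and 4 > 2. Eliminate attack at Noon.
General Red's mix must leave General Blue indifferent between defend at Dawn and defend at Dusk.
  General Blue's expected payoff from defend at Dawn: p·4 + (1−p)·2 = 2p + 2
  General Blue's expected payoff from defend at Dusk: p·(-5) + (1−p)·3 = -8p + 3
  2p + 2 = -8p + 3  ⇒  10p = 1  ⇒  p = 1/10.

p = 1/10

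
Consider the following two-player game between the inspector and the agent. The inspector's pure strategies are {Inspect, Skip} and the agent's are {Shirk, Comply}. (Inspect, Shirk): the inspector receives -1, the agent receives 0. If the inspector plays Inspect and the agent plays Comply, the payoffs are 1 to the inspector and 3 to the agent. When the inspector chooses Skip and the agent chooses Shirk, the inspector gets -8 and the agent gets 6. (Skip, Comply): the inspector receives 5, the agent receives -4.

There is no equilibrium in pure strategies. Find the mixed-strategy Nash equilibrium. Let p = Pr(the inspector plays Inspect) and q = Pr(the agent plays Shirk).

Set the agent's expected payoff from Shirk equal to that from Comply:
  the agent's expected payoff from Shirk: p·0 + (1−p)·6 = -6p + 6
  the agent's expected payoff from Comply: p·3 + (1−p)·(-4) = 7p - 4
  -6p + 6 = 7p - 4  ⇒  -13p = -10  ⇒  p = 10/13.
The inspector's indifference between Inspect and Skip determines the agent's mixing probability q:
  the inspector's payoff from Inspect: q·(-1) + (1−q)·1 = -2q + 1
  the inspector's payoff from Skip: q·(-8) + (1−q)·5 = -13q + 5
  -2q + 1 = -13q + 5  ⇒  11q = 4  ⇒  q = 4/11.

p = 10/13, q = 4/11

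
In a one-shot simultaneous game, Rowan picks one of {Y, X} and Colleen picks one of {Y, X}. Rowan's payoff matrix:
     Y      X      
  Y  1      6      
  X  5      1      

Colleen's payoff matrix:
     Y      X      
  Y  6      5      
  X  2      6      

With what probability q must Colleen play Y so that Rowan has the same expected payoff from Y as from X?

Set Rowan's expected payoff from Y equal to that from X:
  Rowan's payoff from Y: q·1 + (1−q)·6 = -5q + 6
  Rowan's payoff from X: q·5 + (1−q)·1 = 4q + 1
  -5q + 6 = 4q + 1  ⇒  -9q = -5  ⇒  q = 5/9.

q = 5/9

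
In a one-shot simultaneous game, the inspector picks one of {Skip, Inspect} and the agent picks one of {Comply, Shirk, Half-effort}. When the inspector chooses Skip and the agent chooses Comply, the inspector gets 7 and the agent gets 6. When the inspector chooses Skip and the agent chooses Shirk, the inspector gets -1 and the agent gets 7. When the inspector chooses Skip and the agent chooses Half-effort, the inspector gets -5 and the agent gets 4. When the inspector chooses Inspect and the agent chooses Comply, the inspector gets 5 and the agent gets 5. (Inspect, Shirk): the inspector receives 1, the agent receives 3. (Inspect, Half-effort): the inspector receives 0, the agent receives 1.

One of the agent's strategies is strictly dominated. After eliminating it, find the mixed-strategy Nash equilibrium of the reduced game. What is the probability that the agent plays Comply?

The agent's strategy Half-effort is strictly dominated by Shirk: 7 > 4 and 3 > 1. Eliminate Half-effort.
The inspector's indifference between Skip and Inspect determines the agent's mixing probability q:
  the inspector's expected payoff from Skip: q·7 + (1−q)·(-1) = 8q - 1
  the inspector's expected payoff from Inspect: q·5 + (1−q)·1 = 4q + 1
  8q - 1 = 4q + 1  ⇒  4q = 2  ⇒  q = 1/2.

q = 1/2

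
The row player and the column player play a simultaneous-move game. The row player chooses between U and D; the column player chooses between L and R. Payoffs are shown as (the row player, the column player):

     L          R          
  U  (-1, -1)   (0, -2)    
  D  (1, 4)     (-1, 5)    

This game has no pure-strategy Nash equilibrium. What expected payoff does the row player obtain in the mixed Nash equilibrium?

-1/3

In a mixed equilibrium the row player is indifferent between U and D; this condition fixes q.
  the row player's expected payoff from U: q·(-1) + (1−q)·0 = -q
  the row player's expected payoff from D: q·1 + (1−q)·(-1) = 2q - 1
  -q = 2q - 1  ⇒  -3q = -1  ⇒  q = 1/3.
At equilibrium the row player is indifferent across rows, so the row player's payoff equals the payoff from U: (1/3)·(-1) + (2/3)·0 = -1/3.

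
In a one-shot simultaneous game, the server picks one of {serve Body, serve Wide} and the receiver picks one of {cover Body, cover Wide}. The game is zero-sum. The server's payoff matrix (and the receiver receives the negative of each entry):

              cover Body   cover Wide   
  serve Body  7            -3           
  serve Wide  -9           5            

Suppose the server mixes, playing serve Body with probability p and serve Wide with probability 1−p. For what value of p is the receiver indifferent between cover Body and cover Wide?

p = 7/12

For the receiver to be willing to mix, the receiver must be indifferent between cover Body and cover Wide, which pins down the server's mix.
  the receiver's payoff to cover Body: p·(-7) + (1−p)·9 = -16p + 9
  the receiver's payoff to cover Wide: p·3 + (1−p)·(-5) = 8p - 5
  -16p + 9 = 8p - 5  ⇒  -24p = -14  ⇒  p = 7/12.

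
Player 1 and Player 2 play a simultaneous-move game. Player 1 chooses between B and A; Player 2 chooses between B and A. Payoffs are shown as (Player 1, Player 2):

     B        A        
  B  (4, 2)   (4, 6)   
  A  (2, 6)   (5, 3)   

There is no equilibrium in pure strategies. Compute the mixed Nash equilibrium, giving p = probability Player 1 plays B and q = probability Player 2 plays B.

p = 3/7, q = 1/3

For Player 2 to be willing to mix, Player 2 must be indifferent between B and A, which pins down Player 1's mix.
  Player 2's payoff from B: p·2 + (1−p)·6 = -4p + 6
  Player 2's payoff from A: p·6 + (1−p)·3 = 3p + 3
  -4p + 6 = 3p + 3  ⇒  -7p = -3  ⇒  p = 3/7.
In a mixed equilibrium Player 1 is indifferent between B and A; this condition fixes q.
  Player 1's payoff from B: q·4 + (1−q)·4 = 4
  Player 1's payoff from A: q·2 + (1−q)·5 = -3q + 5
  4 = -3q + 5  ⇒  3q = 1  ⇒  q = 1/3.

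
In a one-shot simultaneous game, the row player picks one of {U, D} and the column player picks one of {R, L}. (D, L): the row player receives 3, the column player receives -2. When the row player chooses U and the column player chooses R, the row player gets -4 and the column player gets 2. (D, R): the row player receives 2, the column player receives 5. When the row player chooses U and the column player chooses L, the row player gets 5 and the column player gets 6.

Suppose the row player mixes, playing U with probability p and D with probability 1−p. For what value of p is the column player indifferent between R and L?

p = 7/11

The row player's mix must leave the column player indifferent between R and L.
  the column player's payoff to R: p·2 + (1−p)·5 = -3p + 5
  the column player's payoff to L: p·6 + (1−p)·(-2) = 8p - 2
  -3p + 5 = 8p - 2  ⇒  -11p = -7  ⇒  p = 7/11.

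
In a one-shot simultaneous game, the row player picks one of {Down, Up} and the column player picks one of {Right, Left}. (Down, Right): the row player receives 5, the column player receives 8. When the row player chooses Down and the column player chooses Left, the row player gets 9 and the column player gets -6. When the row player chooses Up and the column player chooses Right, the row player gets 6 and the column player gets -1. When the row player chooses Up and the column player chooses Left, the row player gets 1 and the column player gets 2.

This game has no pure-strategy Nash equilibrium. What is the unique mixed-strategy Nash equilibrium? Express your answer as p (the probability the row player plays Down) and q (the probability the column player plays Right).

p = 3/17, q = 8/9

Set the column player's expected payoff from Right equal to that from Left:
  the column player's payoff from Right: p·8 + (1−p)·(-1) = 9p - 1
  the column player's payoff from Left: p·(-6) + (1−p)·2 = -8p + 2
  9p - 1 = -8p + 2  ⇒  17p = 3  ⇒  p = 3/17.
The column player's mix must leave the row player indifferent between Down and Up.
  the row player's payoff from Down: q·5 + (1−q)·9 = -4q + 9
  the row player's payoff from Up: q·6 + (1−q)·1 = 5q + 1
  -4q + 9 = 5q + 1  ⇒  -9q = -8  ⇒  q = 8/9.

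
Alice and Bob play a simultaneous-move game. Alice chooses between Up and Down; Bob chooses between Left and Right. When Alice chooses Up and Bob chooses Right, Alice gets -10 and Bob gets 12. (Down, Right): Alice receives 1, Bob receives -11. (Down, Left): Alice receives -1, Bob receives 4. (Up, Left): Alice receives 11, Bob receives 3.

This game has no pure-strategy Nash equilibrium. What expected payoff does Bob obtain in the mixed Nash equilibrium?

Alice's mix must leave Bob indifferent between Left and Right.
  Bob's expected payoff from Left: p·3 + (1−p)·4 = -p + 4
  Bob's expected payoff from Right: p·12 + (1−p)·(-11) = 23p - 11
  -p + 4 = 23p - 11  ⇒  -24p = -15  ⇒  p = 5/8.
At equilibrium Bob is indifferent across columns, so Bob's payoff equals the payoff from Left: (5/8)·3 + (3/8)·4 = 27/8.

27/8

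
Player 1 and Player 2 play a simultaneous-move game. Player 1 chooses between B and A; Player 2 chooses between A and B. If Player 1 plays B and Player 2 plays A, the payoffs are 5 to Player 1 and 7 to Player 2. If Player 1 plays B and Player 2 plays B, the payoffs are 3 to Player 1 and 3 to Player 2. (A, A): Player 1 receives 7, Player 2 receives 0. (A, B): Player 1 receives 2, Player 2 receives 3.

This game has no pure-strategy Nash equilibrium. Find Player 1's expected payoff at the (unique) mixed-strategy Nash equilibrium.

Set Player 1's expected payoff from B equal to that from A:
  Player 1's payoff from B: q·5 + (1−q)·3 = 2q + 3
  Player 1's payoff from A: q·7 + (1−q)·2 = 5q + 2
  2q + 3 = 5q + 2  ⇒  -3q = -1  ⇒  q = 1/3.
At equilibrium Player 1 is indifferent across rows, so Player 1's payoff equals the payoff from B: (1/3)·5 + (2/3)·3 = 11/3.

11/3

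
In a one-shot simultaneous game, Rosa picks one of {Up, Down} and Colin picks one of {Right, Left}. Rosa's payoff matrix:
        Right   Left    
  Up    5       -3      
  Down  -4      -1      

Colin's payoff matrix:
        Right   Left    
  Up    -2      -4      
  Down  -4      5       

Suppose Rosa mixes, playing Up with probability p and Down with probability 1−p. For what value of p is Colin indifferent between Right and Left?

Colin's indifference between Right and Left determines Rosa's mixing probability p:
  Colin's payoff to Right: p·(-2) + (1−p)·(-4) = 2p - 4
  Colin's payoff to Left: p·(-4) + (1−p)·5 = -9p + 5
  2p - 4 = -9p + 5  ⇒  11p = 9  ⇒  p = 9/11.

p = 9/11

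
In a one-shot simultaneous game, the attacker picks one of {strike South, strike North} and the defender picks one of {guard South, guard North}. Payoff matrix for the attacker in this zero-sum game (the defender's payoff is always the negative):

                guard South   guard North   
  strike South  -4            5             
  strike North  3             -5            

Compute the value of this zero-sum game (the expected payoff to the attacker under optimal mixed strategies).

v = -5/17

Set the attacker's expected payoff from strike South equal to that from strike North:
  the attacker's expected payoff from strike South: q·(-4) + (1−q)·5 = -9q + 5
  the attacker's expected payoff from strike North: q·3 + (1−q)·(-5) = 8q - 5
  -9q + 5 = 8q - 5  ⇒  -17q = -10  ⇒  q = 10/17.
The value is the attacker's expected payoff against this mix (using strike South): (10/17)·(-4) + (7/17)·5 = -5/17.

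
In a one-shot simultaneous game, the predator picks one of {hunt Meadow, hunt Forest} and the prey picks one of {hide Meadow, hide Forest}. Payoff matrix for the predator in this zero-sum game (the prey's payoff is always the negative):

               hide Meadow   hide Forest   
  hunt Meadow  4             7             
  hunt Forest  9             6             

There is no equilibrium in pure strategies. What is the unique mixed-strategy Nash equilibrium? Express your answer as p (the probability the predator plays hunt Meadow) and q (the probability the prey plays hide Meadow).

p = 1/2, q = 1/6

Set the prey's expected payoff from hide Meadow equal to that from hide Forest:
  the prey's payoff from hide Meadow: p·(-4) + (1−p)·(-9) = 5p - 9
  the prey's payoff from hide Forest: p·(-7) + (1−p)·(-6) = -p - 6
  5p - 9 = -p - 6  ⇒  6p = 3  ⇒  p = 1/2.
The prey's mix must leave the predator indifferent between hunt Meadow and hunt Forest.
  the predator's payoff from hunt Meadow: q·4 + (1−q)·7 = -3q + 7
  the predator's payoff from hunt Forest: q·9 + (1−q)·6 = 3q + 6
  -3q + 7 = 3q + 6  ⇒  -6q = -1  ⇒  q = 1/6.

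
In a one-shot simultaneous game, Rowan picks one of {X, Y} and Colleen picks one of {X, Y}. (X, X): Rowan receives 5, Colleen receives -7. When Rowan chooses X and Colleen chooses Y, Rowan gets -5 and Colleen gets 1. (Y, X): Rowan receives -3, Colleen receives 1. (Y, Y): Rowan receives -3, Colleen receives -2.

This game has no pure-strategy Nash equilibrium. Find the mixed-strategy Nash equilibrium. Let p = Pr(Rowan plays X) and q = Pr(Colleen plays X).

Set Colleen's expected payoff from X equal to that from Y:
  Colleen's expected payoff from X: p·(-7) + (1−p)·1 = -8p + 1
  Colleen's expected payoff from Y: p·1 + (1−p)·(-2) = 3p - 2
  -8p + 1 = 3p - 2  ⇒  -11p = -3  ⇒  p = 3/11.
In a mixed equilibrium Rowan is indifferent between X and Y; this condition fixes q.
  Rowan's payoff to X: q·5 + (1−q)·(-5) = 10q - 5
  Rowan's payoff to Y: q·(-3) + (1−q)·(-3) = -3
  10q - 5 = -3  ⇒  10q = 2  ⇒  q = 1/5.

p = 3/11, q = 1/5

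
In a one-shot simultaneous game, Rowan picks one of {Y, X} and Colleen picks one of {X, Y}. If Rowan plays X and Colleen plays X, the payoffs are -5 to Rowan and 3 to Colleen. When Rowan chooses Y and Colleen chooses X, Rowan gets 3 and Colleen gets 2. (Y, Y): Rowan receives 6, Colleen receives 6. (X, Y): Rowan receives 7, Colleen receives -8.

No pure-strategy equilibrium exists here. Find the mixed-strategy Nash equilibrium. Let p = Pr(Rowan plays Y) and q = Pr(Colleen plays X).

p = 11/15, q = 1/9

Set Colleen's expected payoff from X equal to that from Y:
  Colleen's expected payoff from X: p·2 + (1−p)·3 = -p + 3
  Colleen's expected payoff from Y: p·6 + (1−p)·(-8) = 14p - 8
  -p + 3 = 14p - 8  ⇒  -15p = -11  ⇒  p = 11/15.
In a mixed equilibrium Rowan is indifferent between Y and X; this condition fixes q.
  Rowan's expected payoff from Y: q·3 + (1−q)·6 = -3q + 6
  Rowan's expected payoff from X: q·(-5) + (1−q)·7 = -12q + 7
  -3q + 6 = -12q + 7  ⇒  9q = 1  ⇒  q = 1/9.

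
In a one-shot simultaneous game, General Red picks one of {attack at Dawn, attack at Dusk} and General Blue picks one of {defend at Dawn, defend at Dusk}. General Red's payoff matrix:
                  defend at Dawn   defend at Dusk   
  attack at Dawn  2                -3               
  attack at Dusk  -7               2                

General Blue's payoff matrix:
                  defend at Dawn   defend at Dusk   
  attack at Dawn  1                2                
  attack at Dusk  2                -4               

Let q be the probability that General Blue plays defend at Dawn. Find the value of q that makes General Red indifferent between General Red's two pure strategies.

General Red's indifference between attack at Dawn and attack at Dusk determines General Blue's mixing probability q:
  General Red's payoff to attack at Dawn: q·2 + (1−q)·(-3) = 5q - 3
  General Red's payoff to attack at Dusk: q·(-7) + (1−q)·2 = -9q + 2
  5q - 3 = -9q + 2  ⇒  14q = 5  ⇒  q = 5/14.

q = 5/14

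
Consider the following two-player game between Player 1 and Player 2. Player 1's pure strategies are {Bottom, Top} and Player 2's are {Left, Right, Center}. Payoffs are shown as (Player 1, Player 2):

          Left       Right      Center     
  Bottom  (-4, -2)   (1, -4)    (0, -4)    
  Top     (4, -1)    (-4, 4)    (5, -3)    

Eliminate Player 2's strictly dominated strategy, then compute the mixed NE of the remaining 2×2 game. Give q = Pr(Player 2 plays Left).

Player 2's strategy Center is strictly dominated by Left: -2 > -4 and -1 > -3. Eliminate Center.
In a mixed equilibrium Player 1 is indifferent between Bottom and Top; this condition fixes q.
  Player 1's payoff from Bottom: q·(-4) + (1−q)·1 = -5q + 1
  Player 1's payoff from Top: q·4 + (1−q)·(-4) = 8q - 4
  -5q + 1 = 8q - 4  ⇒  -13q = -5  ⇒  q = 5/13.

q = 5/13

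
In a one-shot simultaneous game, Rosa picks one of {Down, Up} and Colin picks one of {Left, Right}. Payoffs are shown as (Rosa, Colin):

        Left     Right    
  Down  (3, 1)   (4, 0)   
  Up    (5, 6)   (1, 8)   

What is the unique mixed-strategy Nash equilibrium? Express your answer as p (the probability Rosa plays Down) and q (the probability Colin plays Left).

p = 2/3, q = 3/5

In a mixed equilibrium Colin is indifferent between Left and Right; this condition fixes p.
  Colin's expected payoff from Left: p·1 + (1−p)·6 = -5p + 6
  Colin's expected payoff from Right: p·0 + (1−p)·8 = -8p + 8
  -5p + 6 = -8p + 8  ⇒  3p = 2  ⇒  p = 2/3.
For Rosa to be willing to mix, Rosa must be indifferent between Down and Up, which pins down Colin's mix.
  Rosa's payoff from Down: q·3 + (1−q)·4 = -q + 4
  Rosa's payoff from Up: q·5 + (1−q)·1 = 4q + 1
  -q + 4 = 4q + 1  ⇒  -5q = -3  ⇒  q = 3/5.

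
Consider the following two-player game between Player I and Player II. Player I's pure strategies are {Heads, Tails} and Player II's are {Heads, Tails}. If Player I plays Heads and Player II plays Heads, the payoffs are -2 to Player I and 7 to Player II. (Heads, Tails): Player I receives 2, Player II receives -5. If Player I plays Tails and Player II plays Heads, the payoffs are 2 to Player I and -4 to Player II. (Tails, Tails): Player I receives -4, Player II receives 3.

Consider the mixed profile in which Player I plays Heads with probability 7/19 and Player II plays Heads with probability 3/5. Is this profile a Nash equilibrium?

Check Player II's indifference given Player I's mix p = 7/19:
  payoff from Heads = 1/19; payoff from Tails = 1/19 — equal.
Check Player I's indifference given Player II's mix q = 3/5:
  payoff from Heads = -2/5; payoff from Tails = -2/5 — equal.
Both players are indifferent, so neither can profitably deviate.

Yes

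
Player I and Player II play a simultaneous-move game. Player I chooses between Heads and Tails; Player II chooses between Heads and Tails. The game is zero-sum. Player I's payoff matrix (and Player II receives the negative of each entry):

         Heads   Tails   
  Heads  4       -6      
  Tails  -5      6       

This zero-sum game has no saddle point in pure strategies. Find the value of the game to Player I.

Player II's mix must leave Player I indifferent between Heads and Tails.
  Player I's payoff to Heads: q·4 + (1−q)·(-6) = 10q - 6
  Player I's payoff to Tails: q·(-5) + (1−q)·6 = -11q + 6
  10q - 6 = -11q + 6  ⇒  21q = 12  ⇒  q = 4/7.
The value is Player I's expected payoff against this mix (using Heads): (4/7)·4 + (3/7)·(-6) = -2/7.

v = -2/7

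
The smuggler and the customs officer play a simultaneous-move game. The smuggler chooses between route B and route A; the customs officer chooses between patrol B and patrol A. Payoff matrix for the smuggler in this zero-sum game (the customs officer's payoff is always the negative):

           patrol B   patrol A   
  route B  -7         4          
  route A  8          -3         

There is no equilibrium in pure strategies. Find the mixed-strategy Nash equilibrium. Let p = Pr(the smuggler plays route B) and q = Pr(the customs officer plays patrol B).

p = 1/2, q = 7/22

Set the customs officer's expected payoff from patrol B equal to that from patrol A:
  the customs officer's expected payoff from patrol B: p·7 + (1−p)·(-8) = 15p - 8
  the customs officer's expected payoff from patrol A: p·(-4) + (1−p)·3 = -7p + 3
  15p - 8 = -7p + 3  ⇒  22p = 11  ⇒  p = 1/2.
The smuggler's indifference between route B and route A determines the customs officer's mixing probability q:
  the smuggler's payoff from route B: q·(-7) + (1−q)·4 = -11q + 4
  the smuggler's payoff from route A: q·8 + (1−q)·(-3) = 11q - 3
  -11q + 4 = 11q - 3  ⇒  -22q = -7  ⇒  q = 7/22.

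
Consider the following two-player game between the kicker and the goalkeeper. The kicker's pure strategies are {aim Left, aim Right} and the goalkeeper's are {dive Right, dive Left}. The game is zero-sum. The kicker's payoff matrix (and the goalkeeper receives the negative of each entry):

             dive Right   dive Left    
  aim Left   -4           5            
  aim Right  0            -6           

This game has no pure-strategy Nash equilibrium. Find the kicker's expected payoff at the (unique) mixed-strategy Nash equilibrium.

Set the kicker's expected payoff from aim Left equal to that from aim Right:
  the kicker's expected payoff from aim Left: q·(-4) + (1−q)·5 = -9q + 5
  the kicker's expected payoff from aim Right: q·0 + (1−q)·(-6) = 6q - 6
  -9q + 5 = 6q - 6  ⇒  -15q = -11  ⇒  q = 11/15.
At equilibrium the kicker is indifferent across rows, so the kicker's payoff equals the payoff from aim Left: (11/15)·(-4) + (4/15)·5 = -8/5.

-8/5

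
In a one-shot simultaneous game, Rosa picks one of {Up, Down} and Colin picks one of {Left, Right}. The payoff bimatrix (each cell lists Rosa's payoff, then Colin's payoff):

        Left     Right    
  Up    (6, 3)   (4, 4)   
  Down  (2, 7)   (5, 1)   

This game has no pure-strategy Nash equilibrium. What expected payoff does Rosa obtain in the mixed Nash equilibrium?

22/5

Colin's mix must leave Rosa indifferent between Up and Down.
  Rosa's payoff from Up: q·6 + (1−q)·4 = 2q + 4
  Rosa's payoff from Down: q·2 + (1−q)·5 = -3q + 5
  2q + 4 = -3q + 5  ⇒  5q = 1  ⇒  q = 1/5.
At equilibrium Rosa is indifferent across rows, so Rosa's payoff equals the payoff from Up: (1/5)·6 + (4/5)·4 = 22/5.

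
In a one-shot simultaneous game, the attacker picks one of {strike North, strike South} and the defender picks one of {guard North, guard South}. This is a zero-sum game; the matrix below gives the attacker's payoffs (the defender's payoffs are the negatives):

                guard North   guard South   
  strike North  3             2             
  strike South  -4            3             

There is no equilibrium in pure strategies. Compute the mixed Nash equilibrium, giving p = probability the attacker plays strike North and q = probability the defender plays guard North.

p = 7/8, q = 1/8

In a mixed equilibrium the defender is indifferent between guard North and guard South; this condition fixes p.
  the defender's payoff from guard North: p·(-3) + (1−p)·4 = -7p + 4
  the defender's payoff from guard South: p·(-2) + (1−p)·(-3) = p - 3
  -7p + 4 = p - 3  ⇒  -8p = -7  ⇒  p = 7/8.
The attacker's indifference between strike North and strike South determines the defender's mixing probability q:
  the attacker's payoff to strike North: q·3 + (1−q)·2 = q + 2
  the attacker's payoff to strike South: q·(-4) + (1−q)·3 = -7q + 3
  q + 2 = -7q + 3  ⇒  8q = 1  ⇒  q = 1/8.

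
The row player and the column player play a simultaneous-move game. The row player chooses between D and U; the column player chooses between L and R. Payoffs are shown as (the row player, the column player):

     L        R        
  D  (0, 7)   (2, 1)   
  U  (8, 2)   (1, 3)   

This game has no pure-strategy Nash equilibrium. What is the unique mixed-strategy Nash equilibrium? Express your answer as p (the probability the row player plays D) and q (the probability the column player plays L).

p = 1/7, q = 1/9

In a mixed equilibrium the column player is indifferent between L and R; this condition fixes p.
  the column player's payoff from L: p·7 + (1−p)·2 = 5p + 2
  the column player's payoff from R: p·1 + (1−p)·3 = -2p + 3
  5p + 2 = -2p + 3  ⇒  7p = 1  ⇒  p = 1/7.
The column player's mix must leave the row player indifferent between D and U.
  the row player's payoff from D: q·0 + (1−q)·2 = -2q + 2
  the row player's payoff from U: q·8 + (1−q)·1 = 7q + 1
  -2q + 2 = 7q + 1  ⇒  -9q = -1  ⇒  q = 1/9.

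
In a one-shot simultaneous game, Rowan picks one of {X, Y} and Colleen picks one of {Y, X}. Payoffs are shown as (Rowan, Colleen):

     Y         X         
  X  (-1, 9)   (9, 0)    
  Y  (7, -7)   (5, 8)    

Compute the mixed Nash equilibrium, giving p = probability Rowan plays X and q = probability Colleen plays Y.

Set Colleen's expected payoff from Y equal to that from X:
  Colleen's expected payoff from Y: p·9 + (1−p)·(-7) = 16p - 7
  Colleen's expected payoff from X: p·0 + (1−p)·8 = -8p + 8
  16p - 7 = -8p + 8  ⇒  24p = 15  ⇒  p = 5/8.
Colleen's mix must leave Rowan indifferent between X and Y.
  Rowan's payoff to X: q·(-1) + (1−q)·9 = -10q + 9
  Rowan's payoff to Y: q·7 + (1−q)·5 = 2q + 5
  -10q + 9 = 2q + 5  ⇒  -12q = -4  ⇒  q = 1/3.

p = 5/8, q = 1/3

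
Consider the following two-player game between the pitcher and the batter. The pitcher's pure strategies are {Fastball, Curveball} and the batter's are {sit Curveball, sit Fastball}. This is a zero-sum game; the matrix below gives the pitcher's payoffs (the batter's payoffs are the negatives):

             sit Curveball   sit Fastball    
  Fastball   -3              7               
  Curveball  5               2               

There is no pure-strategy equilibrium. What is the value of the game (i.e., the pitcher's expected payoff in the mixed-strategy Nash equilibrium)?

v = 41/13

The batter's mix must leave the pitcher indifferent between Fastball and Curveball.
  the pitcher's payoff to Fastball: q·(-3) + (1−q)·7 = -10q + 7
  the pitcher's payoff to Curveball: q·5 + (1−q)·2 = 3q + 2
  -10q + 7 = 3q + 2  ⇒  -13q = -5  ⇒  q = 5/13.
The value is the pitcher's expected payoff against this mix (using Fastball): (5/13)·(-3) + (8/13)·7 = 41/13.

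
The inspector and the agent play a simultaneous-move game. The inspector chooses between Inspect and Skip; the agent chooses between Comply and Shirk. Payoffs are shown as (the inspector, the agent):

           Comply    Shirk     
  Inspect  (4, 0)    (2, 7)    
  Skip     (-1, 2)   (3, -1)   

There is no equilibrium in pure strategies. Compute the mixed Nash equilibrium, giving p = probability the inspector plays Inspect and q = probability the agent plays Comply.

p = 3/10, q = 1/6

In a mixed equilibrium the agent is indifferent between Comply and Shirk; this condition fixes p.
  the agent's expected payoff from Comply: p·0 + (1−p)·2 = -2p + 2
  the agent's expected payoff from Shirk: p·7 + (1−p)·(-1) = 8p - 1
  -2p + 2 = 8p - 1  ⇒  -10p = -3  ⇒  p = 3/10.
For the inspector to be willing to mix, the inspector must be indifferent between Inspect and Skip, which pins down the agent's mix.
  the inspector's payoff to Inspect: q·4 + (1−q)·2 = 2q + 2
  the inspector's payoff to Skip: q·(-1) + (1−q)·3 = -4q + 3
  2q + 2 = -4q + 3  ⇒  6q = 1  ⇒  q = 1/6.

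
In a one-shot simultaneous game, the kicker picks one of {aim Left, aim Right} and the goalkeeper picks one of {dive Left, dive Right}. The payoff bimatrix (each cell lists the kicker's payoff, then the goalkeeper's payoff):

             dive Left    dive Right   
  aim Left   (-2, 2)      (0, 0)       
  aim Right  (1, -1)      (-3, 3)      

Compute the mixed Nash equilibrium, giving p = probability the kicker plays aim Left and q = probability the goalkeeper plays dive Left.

p = 2/3, q = 1/2

Set the goalkeeper's expected payoff from dive Left equal to that from dive Right:
  the goalkeeper's payoff to dive Left: p·2 + (1−p)·(-1) = 3p - 1
  the goalkeeper's payoff to dive Right: p·0 + (1−p)·3 = -3p + 3
  3p - 1 = -3p + 3  ⇒  6p = 4  ⇒  p = 2/3.
For the kicker to be willing to mix, the kicker must be indifferent between aim Left and aim Right, which pins down the goalkeeper's mix.
  the kicker's payoff to aim Left: q·(-2) + (1−q)·0 = -2q
  the kicker's payoff to aim Right: q·1 + (1−q)·(-3) = 4q - 3
  -2q = 4q - 3  ⇒  -6q = -3  ⇒  q = 1/2.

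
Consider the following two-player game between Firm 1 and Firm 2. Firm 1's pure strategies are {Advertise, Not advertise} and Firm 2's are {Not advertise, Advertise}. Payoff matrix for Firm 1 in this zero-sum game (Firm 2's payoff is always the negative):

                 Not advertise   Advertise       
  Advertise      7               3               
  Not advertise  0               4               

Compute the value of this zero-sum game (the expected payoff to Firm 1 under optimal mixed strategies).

Firm 2's mix must leave Firm 1 indifferent between Advertise and Not advertise.
  Firm 1's payoff from Advertise: q·7 + (1−q)·3 = 4q + 3
  Firm 1's payoff from Not advertise: q·0 + (1−q)·4 = -4q + 4
  4q + 3 = -4q + 4  ⇒  8q = 1  ⇒  q = 1/8.
The value is Firm 1's expected payoff against this mix (using Advertise): (1/8)·7 + (7/8)·3 = 7/2.

v = 7/2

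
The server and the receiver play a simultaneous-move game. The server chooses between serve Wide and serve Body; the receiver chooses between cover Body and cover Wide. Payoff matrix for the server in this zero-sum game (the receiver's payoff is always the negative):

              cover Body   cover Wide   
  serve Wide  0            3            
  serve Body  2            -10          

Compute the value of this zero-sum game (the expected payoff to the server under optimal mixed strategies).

v = 2/5

In a mixed equilibrium the server is indifferent between serve Wide and serve Body; this condition fixes q.
  the server's payoff from serve Wide: q·0 + (1−q)·3 = -3q + 3
  the server's payoff from serve Body: q·2 + (1−q)·(-10) = 12q - 10
  -3q + 3 = 12q - 10  ⇒  -15q = -13  ⇒  q = 13/15.
The value is the server's expected payoff against this mix (using serve Wide): (13/15)·0 + (2/15)·3 = 2/5.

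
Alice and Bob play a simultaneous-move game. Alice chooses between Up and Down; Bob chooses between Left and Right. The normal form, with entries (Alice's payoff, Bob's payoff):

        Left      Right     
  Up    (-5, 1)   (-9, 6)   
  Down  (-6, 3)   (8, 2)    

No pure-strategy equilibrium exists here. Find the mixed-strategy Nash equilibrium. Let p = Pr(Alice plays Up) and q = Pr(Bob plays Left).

In a mixed equilibrium Bob is indifferent between Left and Right; this condition fixes p.
  Bob's expected payoff from Left: p·1 + (1−p)·3 = -2p + 3
  Bob's expected payoff from Right: p·6 + (1−p)·2 = 4p + 2
  -2p + 3 = 4p + 2  ⇒  -6p = -1  ⇒  p = 1/6.
Alice's indifference between Up and Down determines Bob's mixing probability q:
  Alice's payoff to Up: q·(-5) + (1−q)·(-9) = 4q - 9
  Alice's payoff to Down: q·(-6) + (1−q)·8 = -14q + 8
  4q - 9 = -14q + 8  ⇒  18q = 17  ⇒  q = 17/18.

p = 1/6, q = 17/18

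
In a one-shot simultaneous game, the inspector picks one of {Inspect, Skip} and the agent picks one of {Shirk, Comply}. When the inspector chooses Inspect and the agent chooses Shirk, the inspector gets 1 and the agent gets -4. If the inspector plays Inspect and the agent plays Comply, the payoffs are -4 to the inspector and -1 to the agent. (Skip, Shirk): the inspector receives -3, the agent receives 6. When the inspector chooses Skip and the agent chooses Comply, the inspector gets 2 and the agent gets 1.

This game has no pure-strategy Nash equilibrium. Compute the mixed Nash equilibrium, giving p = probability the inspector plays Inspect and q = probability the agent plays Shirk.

p = 5/8, q = 3/5

For the agent to be willing to mix, the agent must be indifferent between Shirk and Comply, which pins down the inspector's mix.
  the agent's payoff from Shirk: p·(-4) + (1−p)·6 = -10p + 6
  the agent's payoff from Comply: p·(-1) + (1−p)·1 = -2p + 1
  -10p + 6 = -2p + 1  ⇒  -8p = -5  ⇒  p = 5/8.
The inspector's indifference between Inspect and Skip determines the agent's mixing probability q:
  the inspector's expected payoff from Inspect: q·1 + (1−q)·(-4) = 5q - 4
  the inspector's expected payoff from Skip: q·(-3) + (1−q)·2 = -5q + 2
  5q - 4 = -5q + 2  ⇒  10q = 6  ⇒  q = 3/5.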